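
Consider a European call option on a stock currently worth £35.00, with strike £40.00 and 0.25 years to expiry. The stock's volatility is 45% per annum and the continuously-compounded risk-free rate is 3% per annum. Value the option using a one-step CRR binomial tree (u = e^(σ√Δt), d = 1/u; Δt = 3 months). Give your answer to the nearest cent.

CRR parameters: u = e^(σ√Δt) = e^(0.45·√0.25) = 1.2523, d = 1/u = 0.7985
Per-period rate: rΔt = 0.03·0.25 = 0.0075, so R = e^0.0075 = 1.0075
Risk-neutral probability p = (e^0.0075 − 0.7985)/(1.2523 − 0.7985) = 0.2090/0.4538 = 0.4606
Terminal stock prices: S_u = 43.83, S_d = 27.95
Terminal payoffs (S − K): max(3.831, 0) = 3.831, max(-12.05, 0) = 0
Node 0 (S = 35): V_0 = e^(−0.0075)·[0.4606·3.8313 + 0.5394·0.0000] = 1.7514

£1.75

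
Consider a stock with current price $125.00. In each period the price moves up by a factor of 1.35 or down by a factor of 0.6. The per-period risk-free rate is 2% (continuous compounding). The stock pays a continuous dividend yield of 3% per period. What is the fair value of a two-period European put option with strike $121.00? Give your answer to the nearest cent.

$26.29

Per-period risk-free factor R = e^0.02 = 1.0202; dividend-adjusted growth = e^(0.02−0.03) = 0.9900.
Risk-neutral probability p = (0.9900 − 0.6)/(1.35 − 0.6) = 0.3900/0.7500 = 0.5201
Terminal stock prices: S_uu = 227.8, S_ud = 101.2, S_dd = 45
Terminal payoffs (K − S): max(-106.8, 0) = 0, max(19.75, 0) = 19.75, max(76, 0) = 76
Node u (S = 168.8): V_u = e^(−0.02)·[0.5201·0.0000 + 0.4799·19.7500] = 9.2910
Node d (S = 75): V_d = e^(−0.02)·[0.5201·19.7500 + 0.4799·76.0000] = 45.8206
Node 0 (S = 125): V_0 = e^(−0.02)·[0.5201·9.2910 + 0.4799·45.8206] = 26.2917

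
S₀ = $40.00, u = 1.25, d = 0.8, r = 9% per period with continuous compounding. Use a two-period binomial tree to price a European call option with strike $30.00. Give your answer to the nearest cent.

Risk-neutral probability p = (e^0.09 − 0.8)/(1.25 − 0.8) = 0.2942/0.4500 = 0.6537
Terminal stock prices: S_uu = 62.5, S_ud = 40, S_dd = 25.6
Terminal payoffs (S − K): max(32.5, 0) = 32.5, max(10, 0) = 10, max(-4.4, 0) = 0
Node u (S = 50): V_u = e^(−0.09)·[0.6537·32.5000 + 0.3463·10.0000] = 22.5821
Node d (S = 32): V_d = e^(−0.09)·[0.6537·10.0000 + 0.3463·0.0000] = 5.9746
Node 0 (S = 40): V_0 = e^(−0.09)·[0.6537·22.5821 + 0.3463·5.9746] = 15.3826

$15.38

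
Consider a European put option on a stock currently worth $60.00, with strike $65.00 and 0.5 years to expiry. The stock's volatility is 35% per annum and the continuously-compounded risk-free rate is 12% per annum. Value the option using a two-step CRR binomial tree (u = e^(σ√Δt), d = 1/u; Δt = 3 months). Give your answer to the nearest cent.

$6.81

CRR parameters: u = e^(σ√Δt) = e^(0.35·√0.25) = 1.1912, d = 1/u = 0.8395
Per-period rate: rΔt = 0.12·0.25 = 0.03, so R = e^0.03 = 1.0305
Risk-neutral probability p = (e^0.03 − 0.8395)/(1.1912 − 0.8395) = 0.1910/0.3518 = 0.5429
Terminal stock prices: S_uu = 85.14, S_ud = 60, S_dd = 42.28
Terminal payoffs (K − S): max(-20.14, 0) = 0, max(5, 0) = 5, max(22.72, 0) = 22.72
Node u (S = 71.47): V_u = e^(−0.03)·[0.5429·0.0000 + 0.4571·5.0000] = 2.2178
Node d (S = 50.37): V_d = e^(−0.03)·[0.5429·5.0000 + 0.4571·22.7187] = 12.7115
Node 0 (S = 60): V_0 = e^(−0.03)·[0.5429·2.2178 + 0.4571·12.7115] = 6.8069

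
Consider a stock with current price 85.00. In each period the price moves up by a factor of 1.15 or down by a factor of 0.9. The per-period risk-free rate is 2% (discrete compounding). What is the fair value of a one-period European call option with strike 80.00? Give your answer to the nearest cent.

Risk-neutral probability p = (1 + 0.02 − 0.9)/(1.15 − 0.9) = 0.1200/0.2500 = 0.4800
Terminal stock prices: S_u = 97.75, S_d = 76.5
Terminal payoffs (S − K): max(17.75, 0) = 17.75, max(-3.5, 0) = 0
Node 0 (S = 85): V_0 = 1/1.02·[0.4800·17.7500 + 0.5200·0.0000] = 8.3529

8.35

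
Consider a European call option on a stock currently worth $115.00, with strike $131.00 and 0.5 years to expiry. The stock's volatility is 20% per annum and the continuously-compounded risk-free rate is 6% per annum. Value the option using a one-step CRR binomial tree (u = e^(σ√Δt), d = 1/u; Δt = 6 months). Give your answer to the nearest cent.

CRR parameters: u = e^(σ√Δt) = e^(0.2·√0.5) = 1.1519, d = 1/u = 0.8681
Per-period rate: rΔt = 0.06·0.5 = 0.03, so R = e^0.03 = 1.0305
Risk-neutral probability p = (e^0.03 − 0.8681)/(1.1519 − 0.8681) = 0.1623/0.2838 = 0.5720
Terminal stock prices: S_u = 132.5, S_d = 99.83
Terminal payoffs (S − K): max(1.47, 0) = 1.47, max(-31.17, 0) = 0
Node 0 (S = 115): V_0 = e^(−0.03)·[0.5720·1.4696 + 0.4280·0.0000] = 0.8158

$0.82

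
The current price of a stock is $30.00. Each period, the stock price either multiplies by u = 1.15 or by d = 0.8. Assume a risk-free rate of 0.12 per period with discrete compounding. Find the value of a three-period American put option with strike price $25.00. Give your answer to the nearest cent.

$0.09

Risk-neutral probability p = (1 + 0.12 − 0.8)/(1.15 − 0.8) = 0.3200/0.3500 = 0.9143
Terminal stock prices: S_uuu = 45.63, S_uud = 31.74, S_udd = 22.08, S_ddd = 15.36
Terminal payoffs (K − S): max(-20.63, 0) = 0, max(-6.74, 0) = 0, max(2.92, 0) = 2.92, max(9.64, 0) = 9.64
Node uu (S = 39.67): continuation = 1/1.12·[0.9143·0.0000 + 0.0857·0.0000] = 0.0000; exercise value = 0.0000 ≤ continuation, so V_uu = 0.0000
Node ud (S = 27.6): continuation = 1/1.12·[0.9143·0.0000 + 0.0857·2.9200] = 0.2235; exercise value = 0.0000 ≤ continuation, so V_ud = 0.2235
Node dd (S = 19.2): continuation = 1/1.12·[0.9143·2.9200 + 0.0857·9.6400] = 3.1214; exercise value = 5.8000 > continuation, so V_dd = 5.8000 (exercise)
Node u (S = 34.5): continuation = 1/1.12·[0.9143·0.0000 + 0.0857·0.2235] = 0.0171; exercise value = 0.0000 ≤ continuation, so V_u = 0.0171
Node d (S = 24): continuation = 1/1.12·[0.9143·0.2235 + 0.0857·5.8000] = 0.6263; exercise value = 1.0000 > continuation, so V_d = 1.0000 (exercise)
Node 0 (S = 30): continuation = 1/1.12·[0.9143·0.0171 + 0.0857·1.0000] = 0.0905; exercise value = 0.0000 ≤ continuation, so V_0 = 0.0905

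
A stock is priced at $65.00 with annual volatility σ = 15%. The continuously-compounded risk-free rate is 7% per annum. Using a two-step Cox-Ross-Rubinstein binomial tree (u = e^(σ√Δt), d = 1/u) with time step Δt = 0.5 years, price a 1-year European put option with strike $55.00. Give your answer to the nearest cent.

CRR parameters: u = e^(σ√Δt) = e^(0.15·√0.5) = 1.1119, d = 1/u = 0.8994
Per-period rate: rΔt = 0.07·0.5 = 0.035, so R = e^0.035 = 1.0356
Risk-neutral probability p = (e^0.035 − 0.8994)/(1.1119 − 0.8994) = 0.1363/0.2125 = 0.6411
Terminal stock prices: S_uu = 80.36, S_ud = 65, S_dd = 52.58
Terminal payoffs (K − S): max(-25.36, 0) = 0, max(-10, 0) = 0, max(2.424, 0) = 2.424
Node u (S = 72.27): V_u = e^(−0.035)·[0.6411·0.0000 + 0.3589·0.0000] = 0.0000
Node d (S = 58.46): V_d = e^(−0.035)·[0.6411·0.0000 + 0.3589·2.4242] = 0.8401
Node 0 (S = 65): V_0 = e^(−0.035)·[0.6411·0.0000 + 0.3589·0.8401] = 0.2911

$0.29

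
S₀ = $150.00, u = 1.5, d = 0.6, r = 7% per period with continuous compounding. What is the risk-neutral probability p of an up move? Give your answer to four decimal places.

p = 0.5250

Risk-neutral probability p = (e^0.07 − 0.6)/(1.5 − 0.6) = 0.4725/0.9000 = 0.5250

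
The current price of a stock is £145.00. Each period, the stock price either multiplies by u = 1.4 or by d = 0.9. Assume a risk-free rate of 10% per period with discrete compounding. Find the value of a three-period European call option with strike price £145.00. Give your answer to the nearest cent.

Risk-neutral probability p = (1 + 0.1 − 0.9)/(1.4 − 0.9) = 0.2000/0.5000 = 0.4000
Terminal stock prices: S_uuu = 397.9, S_uud = 255.8, S_udd = 164.4, S_ddd = 105.7
Terminal payoffs (S − K): max(252.9, 0) = 252.9, max(110.8, 0) = 110.8, max(19.43, 0) = 19.43, max(-39.29, 0) = 0
Node uu (S = 284.2): V_uu = 1/1.1·[0.4000·252.8800 + 0.6000·110.7800] = 152.3818
Node ud (S = 182.7): V_ud = 1/1.1·[0.4000·110.7800 + 0.6000·19.4300] = 50.8818
Node dd (S = 117.5): V_dd = 1/1.1·[0.4000·19.4300 + 0.6000·0.0000] = 7.0655
Node u (S = 203): V_u = 1/1.1·[0.4000·152.3818 + 0.6000·50.8818] = 83.1653
Node d (S = 130.5): V_d = 1/1.1·[0.4000·50.8818 + 0.6000·7.0655] = 22.3564
Node 0 (S = 145): V_0 = 1/1.1·[0.4000·83.1653 + 0.6000·22.3564] = 42.4363

£42.44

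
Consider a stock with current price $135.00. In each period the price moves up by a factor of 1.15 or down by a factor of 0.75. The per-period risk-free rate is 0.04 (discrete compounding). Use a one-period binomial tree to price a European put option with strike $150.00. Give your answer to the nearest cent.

Risk-neutral probability p = (1 + 0.04 − 0.75)/(1.15 − 0.75) = 0.2900/0.4000 = 0.7250
Terminal stock prices: S_u = 155.2, S_d = 101.2
Terminal payoffs (K − S): max(-5.25, 0) = 0, max(48.75, 0) = 48.75
Node 0 (S = 135): V_0 = 1/1.04·[0.7250·0.0000 + 0.2750·48.7500] = 12.8906

$12.89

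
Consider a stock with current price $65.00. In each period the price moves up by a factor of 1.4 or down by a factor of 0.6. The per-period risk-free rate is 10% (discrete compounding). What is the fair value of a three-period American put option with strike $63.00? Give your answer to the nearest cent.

$10.18

Risk-neutral probability p = (1 + 0.1 − 0.6)/(1.4 − 0.6) = 0.5000/0.8000 = 0.6250
Terminal stock prices: S_uuu = 178.4, S_uud = 76.44, S_udd = 32.76, S_ddd = 14.04
Terminal payoffs (K − S): max(-115.4, 0) = 0, max(-13.44, 0) = 0, max(30.24, 0) = 30.24, max(48.96, 0) = 48.96
Node uu (S = 127.4): continuation = 1/1.1·[0.6250·0.0000 + 0.3750·0.0000] = 0.0000; exercise value = 0.0000 ≤ continuation, so V_uu = 0.0000
Node ud (S = 54.6): continuation = 1/1.1·[0.6250·0.0000 + 0.3750·30.2400] = 10.3091; exercise value = 8.4000 ≤ continuation, so V_ud = 10.3091
Node dd (S = 23.4): continuation = 1/1.1·[0.6250·30.2400 + 0.3750·48.9600] = 33.8727; exercise value = 39.6000 > continuation, so V_dd = 39.6000 (exercise)
Node u (S = 91): continuation = 1/1.1·[0.6250·0.0000 + 0.3750·10.3091] = 3.5145; exercise value = 0.0000 ≤ continuation, so V_u = 3.5145
Node d (S = 39): continuation = 1/1.1·[0.6250·10.3091 + 0.3750·39.6000] = 19.3574; exercise value = 24.0000 > continuation, so V_d = 24.0000 (exercise)
Node 0 (S = 65): continuation = 1/1.1·[0.6250·3.5145 + 0.3750·24.0000] = 10.1787; exercise value = 0.0000 ≤ continuation, so V_0 = 10.1787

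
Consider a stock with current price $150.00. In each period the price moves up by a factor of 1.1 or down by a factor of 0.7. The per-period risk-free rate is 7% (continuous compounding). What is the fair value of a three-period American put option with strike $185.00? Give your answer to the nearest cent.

Risk-neutral probability p = (e^0.07 − 0.7)/(1.1 − 0.7) = 0.3725/0.4000 = 0.9313
Terminal stock prices: S_uuu = 199.7, S_uud = 127.1, S_udd = 80.85, S_ddd = 51.45
Terminal payoffs (K − S): max(-14.65, 0) = 0, max(57.95, 0) = 57.95, max(104.2, 0) = 104.2, max(133.6, 0) = 133.6
Node uu (S = 181.5): continuation = e^(−0.07)·[0.9313·0.0000 + 0.0687·57.9500] = 3.7136; exercise value = 3.5000 ≤ continuation, so V_uu = 3.7136
Node ud (S = 115.5): continuation = e^(−0.07)·[0.9313·57.9500 + 0.0687·104.1500] = 56.9929; exercise value = 69.5000 > continuation, so V_ud = 69.5000 (exercise)
Node dd (S = 73.5): continuation = e^(−0.07)·[0.9313·104.1500 + 0.0687·133.5500] = 98.9929; exercise value = 111.5000 > continuation, so V_dd = 111.5000 (exercise)
Node u (S = 165): continuation = e^(−0.07)·[0.9313·3.7136 + 0.0687·69.5000] = 7.6783; exercise value = 20.0000 > continuation, so V_u = 20.0000 (exercise)
Node d (S = 105): continuation = e^(−0.07)·[0.9313·69.5000 + 0.0687·111.5000] = 67.4929; exercise value = 80.0000 > continuation, so V_d = 80.0000 (exercise)
Node 0 (S = 150): continuation = e^(−0.07)·[0.9313·20.0000 + 0.0687·80.0000] = 22.4929; exercise value = 35.0000 > continuation, so V_0 = 35.0000 (exercise)

$35.00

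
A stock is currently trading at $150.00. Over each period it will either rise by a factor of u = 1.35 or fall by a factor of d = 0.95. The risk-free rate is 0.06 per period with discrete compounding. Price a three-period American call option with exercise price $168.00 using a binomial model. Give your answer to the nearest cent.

$21.55

Risk-neutral probability p = (1 + 0.06 − 0.95)/(1.35 − 0.95) = 0.1100/0.4000 = 0.2750
Terminal stock prices: S_uuu = 369.1, S_uud = 259.7, S_udd = 182.8, S_ddd = 128.6
Terminal payoffs (S − K): max(201.1, 0) = 201.1, max(91.71, 0) = 91.71, max(14.76, 0) = 14.76, max(-39.39, 0) = 0
Node uu (S = 273.4): continuation = 1/1.06·[0.2750·201.0563 + 0.7250·91.7063] = 114.8844; exercise value = 105.3750 ≤ continuation, so V_uu = 114.8844
Node ud (S = 192.4): continuation = 1/1.06·[0.2750·91.7063 + 0.7250·14.7562] = 33.8844; exercise value = 24.3750 ≤ continuation, so V_ud = 33.8844
Node dd (S = 135.4): continuation = 1/1.06·[0.2750·14.7562 + 0.7250·0.0000] = 3.8283; exercise value = 0.0000 ≤ continuation, so V_dd = 3.8283
Node u (S = 202.5): continuation = 1/1.06·[0.2750·114.8844 + 0.7250·33.8844] = 52.9806; exercise value = 34.5000 ≤ continuation, so V_u = 52.9806
Node d (S = 142.5): continuation = 1/1.06·[0.2750·33.8844 + 0.7250·3.8283] = 11.4092; exercise value = 0.0000 ≤ continuation, so V_d = 11.4092
Node 0 (S = 150): continuation = 1/1.06·[0.2750·52.9806 + 0.7250·11.4092] = 21.5484; exercise value = 0.0000 ≤ continuation, so V_0 = 21.5484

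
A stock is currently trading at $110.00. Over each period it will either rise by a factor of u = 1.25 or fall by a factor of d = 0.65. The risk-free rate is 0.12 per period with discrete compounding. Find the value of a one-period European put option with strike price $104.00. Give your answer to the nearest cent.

$6.29

Risk-neutral probability p = (1 + 0.12 − 0.65)/(1.25 − 0.65) = 0.4700/0.6000 = 0.7833
Terminal stock prices: S_u = 137.5, S_d = 71.5
Terminal payoffs (K − S): max(-33.5, 0) = 0, max(32.5, 0) = 32.5
Node 0 (S = 110): V_0 = 1/1.12·[0.7833·0.0000 + 0.2167·32.5000] = 6.2872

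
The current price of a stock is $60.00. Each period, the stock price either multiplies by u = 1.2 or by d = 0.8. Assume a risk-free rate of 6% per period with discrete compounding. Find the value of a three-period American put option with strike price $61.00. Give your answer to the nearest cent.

Risk-neutral probability p = (1 + 0.06 − 0.8)/(1.2 − 0.8) = 0.2600/0.4000 = 0.6500
Terminal stock prices: S_uuu = 103.7, S_uud = 69.12, S_udd = 46.08, S_ddd = 30.72
Terminal payoffs (K − S): max(-42.68, 0) = 0, max(-8.12, 0) = 0, max(14.92, 0) = 14.92, max(30.28, 0) = 30.28
Node uu (S = 86.4): continuation = 1/1.06·[0.6500·0.0000 + 0.3500·0.0000] = 0.0000; exercise value = 0.0000 ≤ continuation, so V_uu = 0.0000
Node ud (S = 57.6): continuation = 1/1.06·[0.6500·0.0000 + 0.3500·14.9200] = 4.9264; exercise value = 3.4000 ≤ continuation, so V_ud = 4.9264
Node dd (S = 38.4): continuation = 1/1.06·[0.6500·14.9200 + 0.3500·30.2800] = 19.1472; exercise value = 22.6000 > continuation, so V_dd = 22.6000 (exercise)
Node u (S = 72): continuation = 1/1.06·[0.6500·0.0000 + 0.3500·4.9264] = 1.6266; exercise value = 0.0000 ≤ continuation, so V_u = 1.6266
Node d (S = 48): continuation = 1/1.06·[0.6500·4.9264 + 0.3500·22.6000] = 10.4832; exercise value = 13.0000 > continuation, so V_d = 13.0000 (exercise)
Node 0 (S = 60): continuation = 1/1.06·[0.6500·1.6266 + 0.3500·13.0000] = 5.2899; exercise value = 1.0000 ≤ continuation, so V_0 = 5.2899

$5.29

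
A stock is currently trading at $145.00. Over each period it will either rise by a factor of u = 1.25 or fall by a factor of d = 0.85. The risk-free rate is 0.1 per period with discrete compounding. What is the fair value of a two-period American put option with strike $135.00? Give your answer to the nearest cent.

Risk-neutral probability p = (1 + 0.1 − 0.85)/(1.25 − 0.85) = 0.2500/0.4000 = 0.6250
Terminal stock prices: S_uu = 226.6, S_ud = 154.1, S_dd = 104.8
Terminal payoffs (K − S): max(-91.56, 0) = 0, max(-19.06, 0) = 0, max(30.24, 0) = 30.24
Node u (S = 181.2): continuation = 1/1.1·[0.6250·0.0000 + 0.3750·0.0000] = 0.0000; exercise value = 0.0000 ≤ continuation, so V_u = 0.0000
Node d (S = 123.2): continuation = 1/1.1·[0.6250·0.0000 + 0.3750·30.2375] = 10.3082; exercise value = 11.7500 > continuation, so V_d = 11.7500 (exercise)
Node 0 (S = 145): continuation = 1/1.1·[0.6250·0.0000 + 0.3750·11.7500] = 4.0057; exercise value = 0.0000 ≤ continuation, so V_0 = 4.0057

$4.01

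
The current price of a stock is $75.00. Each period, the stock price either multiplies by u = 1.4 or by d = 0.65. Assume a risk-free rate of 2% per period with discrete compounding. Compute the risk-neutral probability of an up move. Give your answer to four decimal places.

Risk-neutral probability p = (1 + 0.02 − 0.65)/(1.4 − 0.65) = 0.3700/0.7500 = 0.4933

p = 0.4933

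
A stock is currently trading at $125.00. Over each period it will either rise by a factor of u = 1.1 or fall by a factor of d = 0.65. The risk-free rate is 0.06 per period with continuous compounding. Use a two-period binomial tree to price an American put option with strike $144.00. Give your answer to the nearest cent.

$19.00

Risk-neutral probability p = (e^0.06 − 0.65)/(1.1 − 0.65) = 0.4118/0.4500 = 0.9152
Terminal stock prices: S_uu = 151.3, S_ud = 89.38, S_dd = 52.81
Terminal payoffs (K − S): max(-7.25, 0) = 0, max(54.62, 0) = 54.62, max(91.19, 0) = 91.19
Node u (S = 137.5): continuation = e^(−0.06)·[0.9152·0.0000 + 0.0848·54.6250] = 4.3628; exercise value = 6.5000 > continuation, so V_u = 6.5000 (exercise)
Node d (S = 81.25): continuation = e^(−0.06)·[0.9152·54.6250 + 0.0848·91.1875] = 54.3641; exercise value = 62.7500 > continuation, so V_d = 62.7500 (exercise)
Node 0 (S = 125): continuation = e^(−0.06)·[0.9152·6.5000 + 0.0848·62.7500] = 10.6141; exercise value = 19.0000 > continuation, so V_0 = 19.0000 (exercise)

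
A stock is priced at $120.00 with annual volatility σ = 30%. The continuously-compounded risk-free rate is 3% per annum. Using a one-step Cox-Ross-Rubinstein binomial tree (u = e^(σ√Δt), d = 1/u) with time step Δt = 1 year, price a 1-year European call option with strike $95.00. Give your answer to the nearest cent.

$30.91

CRR parameters: u = e^(σ√Δt) = e^(0.3·√1) = 1.3499, d = 1/u = 0.7408
Per-period rate: rΔt = 0.03·1 = 0.03, so R = e^0.03 = 1.0305
Risk-neutral probability p = (e^0.03 − 0.7408)/(1.3499 − 0.7408) = 0.2896/0.6090 = 0.4756
Terminal stock prices: S_u = 162, S_d = 88.9
Terminal payoffs (S − K): max(66.98, 0) = 66.98, max(-6.102, 0) = 0
Node 0 (S = 120): V_0 = e^(−0.03)·[0.4756·66.9831 + 0.5244·0.0000] = 30.9131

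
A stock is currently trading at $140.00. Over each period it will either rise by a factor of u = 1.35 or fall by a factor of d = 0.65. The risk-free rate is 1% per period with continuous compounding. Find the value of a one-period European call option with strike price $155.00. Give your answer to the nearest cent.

$17.31

Risk-neutral probability p = (e^0.01 − 0.65)/(1.35 − 0.65) = 0.3601/0.7000 = 0.5144
Terminal stock prices: S_u = 189, S_d = 91
Terminal payoffs (S − K): max(34, 0) = 34, max(-64, 0) = 0
Node 0 (S = 140): V_0 = e^(−0.01)·[0.5144·34.0000 + 0.4856·0.0000] = 17.3141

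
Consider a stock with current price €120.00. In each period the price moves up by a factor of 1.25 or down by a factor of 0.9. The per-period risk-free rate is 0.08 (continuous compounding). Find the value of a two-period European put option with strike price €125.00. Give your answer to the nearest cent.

Risk-neutral probability p = (e^0.08 − 0.9)/(1.25 − 0.9) = 0.1833/0.3500 = 0.5237
Terminal stock prices: S_uu = 187.5, S_ud = 135, S_dd = 97.2
Terminal payoffs (K − S): max(-62.5, 0) = 0, max(-10, 0) = 0, max(27.8, 0) = 27.8
Node u (S = 150): V_u = e^(−0.08)·[0.5237·0.0000 + 0.4763·0.0000] = 0.0000
Node d (S = 108): V_d = e^(−0.08)·[0.5237·0.0000 + 0.4763·27.8000] = 12.2237
Node 0 (S = 120): V_0 = e^(−0.08)·[0.5237·0.0000 + 0.4763·12.2237] = 5.3748

€5.37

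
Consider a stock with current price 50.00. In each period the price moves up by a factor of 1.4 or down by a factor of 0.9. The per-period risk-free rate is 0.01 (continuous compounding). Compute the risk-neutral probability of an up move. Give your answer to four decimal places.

p = 0.2201

Risk-neutral probability p = (e^0.01 − 0.9)/(1.4 − 0.9) = 0.1101/0.5000 = 0.2201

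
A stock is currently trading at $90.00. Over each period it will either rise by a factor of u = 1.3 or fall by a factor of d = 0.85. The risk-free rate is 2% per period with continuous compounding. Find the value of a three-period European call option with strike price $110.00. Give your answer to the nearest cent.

Risk-neutral probability p = (e^0.02 − 0.85)/(1.3 − 0.85) = 0.1702/0.4500 = 0.3782
Terminal stock prices: S_uuu = 197.7, S_uud = 129.3, S_udd = 84.53, S_ddd = 55.27
Terminal payoffs (S − K): max(87.73, 0) = 87.73, max(19.29, 0) = 19.29, max(-25.47, 0) = 0, max(-54.73, 0) = 0
Node uu (S = 152.1): V_uu = e^(−0.02)·[0.3782·87.7300 + 0.6218·19.2850] = 44.2781
Node ud (S = 99.45): V_ud = e^(−0.02)·[0.3782·19.2850 + 0.6218·0.0000] = 7.1496
Node dd (S = 65.02): V_dd = e^(−0.02)·[0.3782·0.0000 + 0.6218·0.0000] = 0.0000
Node u (S = 117): V_u = e^(−0.02)·[0.3782·44.2781 + 0.6218·7.1496] = 20.7729
Node d (S = 76.5): V_d = e^(−0.02)·[0.3782·7.1496 + 0.6218·0.0000] = 2.6506
Node 0 (S = 90): V_0 = e^(−0.02)·[0.3782·20.7729 + 0.6218·2.6506] = 9.3167

$9.32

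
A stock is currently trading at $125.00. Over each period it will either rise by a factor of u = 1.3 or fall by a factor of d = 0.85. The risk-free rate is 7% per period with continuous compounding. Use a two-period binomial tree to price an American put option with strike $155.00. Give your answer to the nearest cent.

Risk-neutral probability p = (e^0.07 − 0.85)/(1.3 − 0.85) = 0.2225/0.4500 = 0.4945
Terminal stock prices: S_uu = 211.3, S_ud = 138.1, S_dd = 90.31
Terminal payoffs (K − S): max(-56.25, 0) = 0, max(16.88, 0) = 16.88, max(64.69, 0) = 64.69
Node u (S = 162.5): continuation = e^(−0.07)·[0.4945·0.0000 + 0.5055·16.8750] = 7.9542; exercise value = 0.0000 ≤ continuation, so V_u = 7.9542
Node d (S = 106.2): continuation = e^(−0.07)·[0.4945·16.8750 + 0.5055·64.6875] = 38.2710; exercise value = 48.7500 > continuation, so V_d = 48.7500 (exercise)
Node 0 (S = 125): continuation = e^(−0.07)·[0.4945·7.9542 + 0.5055·48.7500] = 26.6460; exercise value = 30.0000 > continuation, so V_0 = 30.0000 (exercise)

$30.00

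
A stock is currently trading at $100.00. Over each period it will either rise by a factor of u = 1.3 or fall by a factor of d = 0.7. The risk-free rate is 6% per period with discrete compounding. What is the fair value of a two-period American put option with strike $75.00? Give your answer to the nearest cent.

$3.70

Risk-neutral probability p = (1 + 0.06 − 0.7)/(1.3 − 0.7) = 0.3600/0.6000 = 0.6000
Terminal stock prices: S_uu = 169, S_ud = 91, S_dd = 49
Terminal payoffs (K − S): max(-94, 0) = 0, max(-16, 0) = 0, max(26, 0) = 26
Node u (S = 130): continuation = 1/1.06·[0.6000·0.0000 + 0.4000·0.0000] = 0.0000; exercise value = 0.0000 ≤ continuation, so V_u = 0.0000
Node d (S = 70): continuation = 1/1.06·[0.6000·0.0000 + 0.4000·26.0000] = 9.8113; exercise value = 5.0000 ≤ continuation, so V_d = 9.8113
Node 0 (S = 100): continuation = 1/1.06·[0.6000·0.0000 + 0.4000·9.8113] = 3.7024; exercise value = 0.0000 ≤ continuation, so V_0 = 3.7024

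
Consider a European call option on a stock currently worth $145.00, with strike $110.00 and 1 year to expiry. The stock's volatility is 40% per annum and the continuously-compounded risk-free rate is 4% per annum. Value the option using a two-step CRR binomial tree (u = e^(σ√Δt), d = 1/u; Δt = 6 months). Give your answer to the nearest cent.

CRR parameters: u = e^(σ√Δt) = e^(0.4·√0.5) = 1.3269, d = 1/u = 0.7536
Per-period rate: rΔt = 0.04·0.5 = 0.02, so R = e^0.02 = 1.0202
Risk-neutral probability p = (e^0.02 − 0.7536)/(1.3269 − 0.7536) = 0.2666/0.5733 = 0.4650
Terminal stock prices: S_uu = 255.3, S_ud = 145, S_dd = 82.36
Terminal payoffs (S − K): max(145.3, 0) = 145.3, max(35, 0) = 35, max(-27.64, 0) = 0
Node u (S = 192.4): V_u = e^(−0.02)·[0.4650·145.2949 + 0.5350·35.0000] = 84.5781
Node d (S = 109.3): V_d = e^(−0.02)·[0.4650·35.0000 + 0.5350·0.0000] = 15.9526
Node 0 (S = 145): V_0 = e^(−0.02)·[0.4650·84.5781 + 0.5350·15.9526] = 46.9155

$46.92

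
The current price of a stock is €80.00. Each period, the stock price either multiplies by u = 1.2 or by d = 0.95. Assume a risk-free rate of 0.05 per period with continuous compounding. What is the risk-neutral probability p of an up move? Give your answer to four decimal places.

p = 0.4051

Risk-neutral probability p = (e^0.05 − 0.95)/(1.2 − 0.95) = 0.1013/0.2500 = 0.4051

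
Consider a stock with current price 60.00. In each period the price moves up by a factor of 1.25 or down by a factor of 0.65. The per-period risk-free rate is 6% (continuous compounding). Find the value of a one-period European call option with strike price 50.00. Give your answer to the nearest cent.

16.16

Risk-neutral probability p = (e^0.06 − 0.65)/(1.25 − 0.65) = 0.4118/0.6000 = 0.6864
Terminal stock prices: S_u = 75, S_d = 39
Terminal payoffs (S − K): max(25, 0) = 25, max(-11, 0) = 0
Node 0 (S = 60): V_0 = e^(−0.06)·[0.6864·25.0000 + 0.3136·0.0000] = 16.1605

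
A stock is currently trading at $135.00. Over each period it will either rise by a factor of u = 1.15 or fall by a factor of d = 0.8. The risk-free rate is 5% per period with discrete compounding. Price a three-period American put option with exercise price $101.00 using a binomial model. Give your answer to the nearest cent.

Risk-neutral probability p = (1 + 0.05 − 0.8)/(1.15 − 0.8) = 0.2500/0.3500 = 0.7143
Terminal stock prices: S_uuu = 205.3, S_uud = 142.8, S_udd = 99.36, S_ddd = 69.12
Terminal payoffs (K − S): max(-104.3, 0) = 0, max(-41.83, 0) = 0, max(1.64, 0) = 1.64, max(31.88, 0) = 31.88
Node uu (S = 178.5): continuation = 1/1.05·[0.7143·0.0000 + 0.2857·0.0000] = 0.0000; exercise value = 0.0000 ≤ continuation, so V_uu = 0.0000
Node ud (S = 124.2): continuation = 1/1.05·[0.7143·0.0000 + 0.2857·1.6400] = 0.4463; exercise value = 0.0000 ≤ continuation, so V_ud = 0.4463
Node dd (S = 86.4): continuation = 1/1.05·[0.7143·1.6400 + 0.2857·31.8800] = 9.7905; exercise value = 14.6000 > continuation, so V_dd = 14.6000 (exercise)
Node u (S = 155.2): continuation = 1/1.05·[0.7143·0.0000 + 0.2857·0.4463] = 0.1214; exercise value = 0.0000 ≤ continuation, so V_u = 0.1214
Node d (S = 108): continuation = 1/1.05·[0.7143·0.4463 + 0.2857·14.6000] = 4.2764; exercise value = 0.0000 ≤ continuation, so V_d = 4.2764
Node 0 (S = 135): continuation = 1/1.05·[0.7143·0.1214 + 0.2857·4.2764] = 1.2462; exercise value = 0.0000 ≤ continuation, so V_0 = 1.2462

$1.25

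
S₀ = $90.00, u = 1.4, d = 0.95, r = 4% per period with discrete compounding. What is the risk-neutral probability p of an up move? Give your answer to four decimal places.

Risk-neutral probability p = (1 + 0.04 − 0.95)/(1.4 − 0.95) = 0.0900/0.4500 = 0.2000

p = 0.2000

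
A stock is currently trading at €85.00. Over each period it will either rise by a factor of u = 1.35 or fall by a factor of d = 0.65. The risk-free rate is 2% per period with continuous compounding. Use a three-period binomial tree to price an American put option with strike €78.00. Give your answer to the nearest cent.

€15.50

Risk-neutral probability p = (e^0.02 − 0.65)/(1.35 − 0.65) = 0.3702/0.7000 = 0.5289
Terminal stock prices: S_uuu = 209.1, S_uud = 100.7, S_udd = 48.48, S_ddd = 23.34
Terminal payoffs (K − S): max(-131.1, 0) = 0, max(-22.69, 0) = 0, max(29.52, 0) = 29.52, max(54.66, 0) = 54.66
Node uu (S = 154.9): continuation = e^(−0.02)·[0.5289·0.0000 + 0.4711·0.0000] = 0.0000; exercise value = 0.0000 ≤ continuation, so V_uu = 0.0000
Node ud (S = 74.59): continuation = e^(−0.02)·[0.5289·0.0000 + 0.4711·29.5181] = 13.6318; exercise value = 3.4125 ≤ continuation, so V_ud = 13.6318
Node dd (S = 35.91): continuation = e^(−0.02)·[0.5289·29.5181 + 0.4711·54.6569] = 40.5430; exercise value = 42.0875 > continuation, so V_dd = 42.0875 (exercise)
Node u (S = 114.8): continuation = e^(−0.02)·[0.5289·0.0000 + 0.4711·13.6318] = 6.2953; exercise value = 0.0000 ≤ continuation, so V_u = 6.2953
Node d (S = 55.25): continuation = e^(−0.02)·[0.5289·13.6318 + 0.4711·42.0875] = 26.5031; exercise value = 22.7500 ≤ continuation, so V_d = 26.5031
Node 0 (S = 85): continuation = e^(−0.02)·[0.5289·6.2953 + 0.4711·26.5031] = 15.5028; exercise value = 0.0000 ≤ continuation, so V_0 = 15.5028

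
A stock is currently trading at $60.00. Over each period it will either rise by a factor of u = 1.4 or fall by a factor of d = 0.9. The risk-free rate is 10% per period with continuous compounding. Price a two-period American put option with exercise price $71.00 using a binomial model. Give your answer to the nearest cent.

Risk-neutral probability p = (e^0.1 − 0.9)/(1.4 − 0.9) = 0.2052/0.5000 = 0.4103
Terminal stock prices: S_uu = 117.6, S_ud = 75.6, S_dd = 48.6
Terminal payoffs (K − S): max(-46.6, 0) = 0, max(-4.6, 0) = 0, max(22.4, 0) = 22.4
Node u (S = 84): continuation = e^(−0.1)·[0.4103·0.0000 + 0.5897·0.0000] = 0.0000; exercise value = 0.0000 ≤ continuation, so V_u = 0.0000
Node d (S = 54): continuation = e^(−0.1)·[0.4103·0.0000 + 0.5897·22.4000] = 11.9514; exercise value = 17.0000 > continuation, so V_d = 17.0000 (exercise)
Node 0 (S = 60): continuation = e^(−0.1)·[0.4103·0.0000 + 0.5897·17.0000] = 9.0703; exercise value = 11.0000 > continuation, so V_0 = 11.0000 (exercise)

$11.00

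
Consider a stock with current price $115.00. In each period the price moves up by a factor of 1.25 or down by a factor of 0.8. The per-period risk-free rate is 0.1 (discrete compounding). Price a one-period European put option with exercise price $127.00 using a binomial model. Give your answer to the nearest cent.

Risk-neutral probability p = (1 + 0.1 − 0.8)/(1.25 − 0.8) = 0.3000/0.4500 = 0.6667
Terminal stock prices: S_u = 143.8, S_d = 92
Terminal payoffs (K − S): max(-16.75, 0) = 0, max(35, 0) = 35
Node 0 (S = 115): V_0 = 1/1.1·[0.6667·0.0000 + 0.3333·35.0000] = 10.6061

$10.61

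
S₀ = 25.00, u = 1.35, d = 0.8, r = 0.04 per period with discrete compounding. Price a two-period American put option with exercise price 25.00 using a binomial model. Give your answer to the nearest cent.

Risk-neutral probability p = (1 + 0.04 − 0.8)/(1.35 − 0.8) = 0.2400/0.5500 = 0.4364
Terminal stock prices: S_uu = 45.56, S_ud = 27, S_dd = 16
Terminal payoffs (K − S): max(-20.56, 0) = 0, max(-2, 0) = 0, max(9, 0) = 9
Node u (S = 33.75): continuation = 1/1.04·[0.4364·0.0000 + 0.5636·0.0000] = 0.0000; exercise value = 0.0000 ≤ continuation, so V_u = 0.0000
Node d (S = 20): continuation = 1/1.04·[0.4364·0.0000 + 0.5636·9.0000] = 4.8776; exercise value = 5.0000 > continuation, so V_d = 5.0000 (exercise)
Node 0 (S = 25): continuation = 1/1.04·[0.4364·0.0000 + 0.5636·5.0000] = 2.7098; exercise value = 0.0000 ≤ continuation, so V_0 = 2.7098

2.71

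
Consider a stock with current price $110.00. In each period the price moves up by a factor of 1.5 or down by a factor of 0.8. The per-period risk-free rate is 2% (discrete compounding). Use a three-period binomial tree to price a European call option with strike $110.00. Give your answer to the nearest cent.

$24.49

Risk-neutral probability p = (1 + 0.02 − 0.8)/(1.5 − 0.8) = 0.2200/0.7000 = 0.3143
Terminal stock prices: S_uuu = 371.2, S_uud = 198, S_udd = 105.6, S_ddd = 56.32
Terminal payoffs (S − K): max(261.2, 0) = 261.2, max(88, 0) = 88, max(-4.4, 0) = 0, max(-53.68, 0) = 0
Node uu (S = 247.5): V_uu = 1/1.02·[0.3143·261.2500 + 0.6857·88.0000] = 139.6569
Node ud (S = 132): V_ud = 1/1.02·[0.3143·88.0000 + 0.6857·0.0000] = 27.1148
Node dd (S = 70.4): V_dd = 1/1.02·[0.3143·0.0000 + 0.6857·0.0000] = 0.0000
Node u (S = 165): V_u = 1/1.02·[0.3143·139.6569 + 0.6857·27.1148] = 61.2600
Node d (S = 88): V_d = 1/1.02·[0.3143·27.1148 + 0.6857·0.0000] = 8.3547
Node 0 (S = 110): V_0 = 1/1.02·[0.3143·61.2600 + 0.6857·8.3547] = 24.4922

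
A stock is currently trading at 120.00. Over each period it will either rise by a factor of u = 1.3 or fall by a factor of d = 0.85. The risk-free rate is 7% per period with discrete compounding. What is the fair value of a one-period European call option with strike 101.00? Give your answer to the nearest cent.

Risk-neutral probability p = (1 + 0.07 − 0.85)/(1.3 − 0.85) = 0.2200/0.4500 = 0.4889
Terminal stock prices: S_u = 156, S_d = 102
Terminal payoffs (S − K): max(55, 0) = 55, max(1, 0) = 1
Node 0 (S = 120): V_0 = 1/1.07·[0.4889·55.0000 + 0.5111·1.0000] = 25.6075

25.61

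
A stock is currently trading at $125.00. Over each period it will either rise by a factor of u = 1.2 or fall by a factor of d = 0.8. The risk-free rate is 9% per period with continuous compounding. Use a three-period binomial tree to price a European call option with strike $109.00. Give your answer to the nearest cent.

$43.96

Risk-neutral probability p = (e^0.09 − 0.8)/(1.2 − 0.8) = 0.2942/0.4000 = 0.7354
Terminal stock prices: S_uuu = 216, S_uud = 144, S_udd = 96, S_ddd = 64
Terminal payoffs (S − K): max(107, 0) = 107, max(35, 0) = 35, max(-13, 0) = 0, max(-45, 0) = 0
Node uu (S = 180): V_uu = e^(−0.09)·[0.7354·107.0000 + 0.2646·35.0000] = 80.3815
Node ud (S = 120): V_ud = e^(−0.09)·[0.7354·35.0000 + 0.2646·0.0000] = 23.5248
Node dd (S = 80): V_dd = e^(−0.09)·[0.7354·0.0000 + 0.2646·0.0000] = 0.0000
Node u (S = 150): V_u = e^(−0.09)·[0.7354·80.3815 + 0.2646·23.5248] = 59.7156
Node d (S = 100): V_d = e^(−0.09)·[0.7354·23.5248 + 0.2646·0.0000] = 15.8119
Node 0 (S = 125): V_0 = e^(−0.09)·[0.7354·59.7156 + 0.2646·15.8119] = 43.9603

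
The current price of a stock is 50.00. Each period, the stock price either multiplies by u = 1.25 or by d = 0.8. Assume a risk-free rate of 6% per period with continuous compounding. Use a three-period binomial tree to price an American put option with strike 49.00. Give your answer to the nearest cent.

4.31

Risk-neutral probability p = (e^0.06 − 0.8)/(1.25 − 0.8) = 0.2618/0.4500 = 0.5819
Terminal stock prices: S_uuu = 97.66, S_uud = 62.5, S_udd = 40, S_ddd = 25.6
Terminal payoffs (K − S): max(-48.66, 0) = 0, max(-13.5, 0) = 0, max(9, 0) = 9, max(23.4, 0) = 23.4
Node uu (S = 78.12): continuation = e^(−0.06)·[0.5819·0.0000 + 0.4181·0.0000] = 0.0000; exercise value = 0.0000 ≤ continuation, so V_uu = 0.0000
Node ud (S = 50): continuation = e^(−0.06)·[0.5819·0.0000 + 0.4181·9.0000] = 3.5441; exercise value = 0.0000 ≤ continuation, so V_ud = 3.5441
Node dd (S = 32): continuation = e^(−0.06)·[0.5819·9.0000 + 0.4181·23.4000] = 14.1465; exercise value = 17.0000 > continuation, so V_dd = 17.0000 (exercise)
Node u (S = 62.5): continuation = e^(−0.06)·[0.5819·0.0000 + 0.4181·3.5441] = 1.3956; exercise value = 0.0000 ≤ continuation, so V_u = 1.3956
Node d (S = 40): continuation = e^(−0.06)·[0.5819·3.5441 + 0.4181·17.0000] = 8.6365; exercise value = 9.0000 > continuation, so V_d = 9.0000 (exercise)
Node 0 (S = 50): continuation = e^(−0.06)·[0.5819·1.3956 + 0.4181·9.0000] = 4.3089; exercise value = 0.0000 ≤ continuation, so V_0 = 4.3089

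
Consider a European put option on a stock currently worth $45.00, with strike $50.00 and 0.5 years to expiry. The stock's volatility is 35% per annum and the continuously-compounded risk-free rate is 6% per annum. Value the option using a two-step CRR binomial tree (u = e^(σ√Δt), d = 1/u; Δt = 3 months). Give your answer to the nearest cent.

$6.88

CRR parameters: u = e^(σ√Δt) = e^(0.35·√0.25) = 1.1912, d = 1/u = 0.8395
Per-period rate: rΔt = 0.06·0.25 = 0.015, so R = e^0.015 = 1.0151
Risk-neutral probability p = (e^0.015 − 0.8395)/(1.1912 − 0.8395) = 0.1757/0.3518 = 0.4993
Terminal stock prices: S_uu = 63.86, S_ud = 45, S_dd = 31.71
Terminal payoffs (K − S): max(-13.86, 0) = 0, max(5, 0) = 5, max(18.29, 0) = 18.29
Node u (S = 53.61): V_u = e^(−0.015)·[0.4993·0.0000 + 0.5007·5.0000] = 2.4661
Node d (S = 37.78): V_d = e^(−0.015)·[0.4993·5.0000 + 0.5007·18.2890] = 11.4800
Node 0 (S = 45): V_0 = e^(−0.015)·[0.4993·2.4661 + 0.5007·11.4800] = 6.8753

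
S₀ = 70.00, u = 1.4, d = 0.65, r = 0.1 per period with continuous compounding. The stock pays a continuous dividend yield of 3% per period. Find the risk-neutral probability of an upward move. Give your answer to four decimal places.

p = 0.5633

Per-period risk-free factor R = e^0.1 = 1.1052; dividend-adjusted growth = e^(0.1−0.03) = 1.0725.
Risk-neutral probability p = (1.0725 − 0.65)/(1.4 − 0.65) = 0.4225/0.7500 = 0.5633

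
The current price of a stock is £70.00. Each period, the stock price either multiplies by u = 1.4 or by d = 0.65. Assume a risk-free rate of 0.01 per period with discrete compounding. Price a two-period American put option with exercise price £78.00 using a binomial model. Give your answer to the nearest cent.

£20.23

Risk-neutral probability p = (1 + 0.01 − 0.65)/(1.4 − 0.65) = 0.3600/0.7500 = 0.4800
Terminal stock prices: S_uu = 137.2, S_ud = 63.7, S_dd = 29.58
Terminal payoffs (K − S): max(-59.2, 0) = 0, max(14.3, 0) = 14.3, max(48.42, 0) = 48.42
Node u (S = 98): continuation = 1/1.01·[0.4800·0.0000 + 0.5200·14.3000] = 7.3624; exercise value = 0.0000 ≤ continuation, so V_u = 7.3624
Node d (S = 45.5): continuation = 1/1.01·[0.4800·14.3000 + 0.5200·48.4250] = 31.7277; exercise value = 32.5000 > continuation, so V_d = 32.5000 (exercise)
Node 0 (S = 70): continuation = 1/1.01·[0.4800·7.3624 + 0.5200·32.5000] = 20.2316; exercise value = 8.0000 ≤ continuation, so V_0 = 20.2316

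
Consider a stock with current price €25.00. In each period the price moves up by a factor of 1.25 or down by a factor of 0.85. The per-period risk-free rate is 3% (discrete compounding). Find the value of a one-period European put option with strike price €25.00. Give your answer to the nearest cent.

Risk-neutral probability p = (1 + 0.03 − 0.85)/(1.25 − 0.85) = 0.1800/0.4000 = 0.4500
Terminal stock prices: S_u = 31.25, S_d = 21.25
Terminal payoffs (K − S): max(-6.25, 0) = 0, max(3.75, 0) = 3.75
Node 0 (S = 25): V_0 = 1/1.03·[0.4500·0.0000 + 0.5500·3.7500] = 2.0024

€2.00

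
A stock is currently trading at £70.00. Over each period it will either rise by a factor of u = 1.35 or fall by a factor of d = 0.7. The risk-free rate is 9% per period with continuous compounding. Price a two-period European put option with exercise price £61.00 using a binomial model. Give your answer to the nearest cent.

Risk-neutral probability p = (e^0.09 − 0.7)/(1.35 − 0.7) = 0.3942/0.6500 = 0.6064
Terminal stock prices: S_uu = 127.6, S_ud = 66.15, S_dd = 34.3
Terminal payoffs (K − S): max(-66.58, 0) = 0, max(-5.15, 0) = 0, max(26.7, 0) = 26.7
Node u (S = 94.5): V_u = e^(−0.09)·[0.6064·0.0000 + 0.3936·0.0000] = 0.0000
Node d (S = 49): V_d = e^(−0.09)·[0.6064·0.0000 + 0.3936·26.7000] = 9.6041
Node 0 (S = 70): V_0 = e^(−0.09)·[0.6064·0.0000 + 0.3936·9.6041] = 3.4546

£3.45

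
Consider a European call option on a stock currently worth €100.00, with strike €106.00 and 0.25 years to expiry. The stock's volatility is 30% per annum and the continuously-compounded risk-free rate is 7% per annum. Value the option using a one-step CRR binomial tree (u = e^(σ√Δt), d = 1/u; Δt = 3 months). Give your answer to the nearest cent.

€5.22

CRR parameters: u = e^(σ√Δt) = e^(0.3·√0.25) = 1.1618, d = 1/u = 0.8607
Per-period rate: rΔt = 0.07·0.25 = 0.0175, so R = e^0.0175 = 1.0177
Risk-neutral probability p = (e^0.0175 − 0.8607)/(1.1618 − 0.8607) = 0.1569/0.3011 = 0.5212
Terminal stock prices: S_u = 116.2, S_d = 86.07
Terminal payoffs (S − K): max(10.18, 0) = 10.18, max(-19.93, 0) = 0
Node 0 (S = 100): V_0 = e^(−0.0175)·[0.5212·10.1834 + 0.4788·0.0000] = 5.2155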